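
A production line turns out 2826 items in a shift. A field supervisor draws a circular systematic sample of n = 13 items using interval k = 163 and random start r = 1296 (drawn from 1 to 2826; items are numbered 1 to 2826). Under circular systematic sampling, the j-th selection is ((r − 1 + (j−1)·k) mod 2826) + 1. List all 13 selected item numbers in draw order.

1296, 1459, 1622, 1785, 1948, 2111, 2274, 2437, 2600, 2763, 100, 263, 426

Selection 1: 1296
Selection 2: 1296 + 163 = 1459
Selection 3: 1459 + 163 = 1622
Selection 4: 1622 + 163 = 1785
Selection 5: 1785 + 163 = 1948
Selection 6: 1948 + 163 = 2111
Selection 7: 2111 + 163 = 2274
Selection 8: 2274 + 163 = 2437
Selection 9: 2437 + 163 = 2600
Selection 10: 2600 + 163 = 2763
Selection 11: 2763 + 163 = 2926 → 2926 − 2826 = 100
Selection 12: 100 + 163 = 263
Selection 13: 263 + 163 = 426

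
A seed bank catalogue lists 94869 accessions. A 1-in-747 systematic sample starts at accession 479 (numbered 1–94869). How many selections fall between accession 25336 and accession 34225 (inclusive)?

12

k = 747
First selection ≥ 25336: 479 + ⌈(25336−479)/747⌉·747 = 479 + 34×747 = 25877
Last selection ≤ 34225: 479 + ⌊(34225−479)/747⌋·747 = 479 + 45×747 = 34094
Count = 45 − 34 + 1 = 12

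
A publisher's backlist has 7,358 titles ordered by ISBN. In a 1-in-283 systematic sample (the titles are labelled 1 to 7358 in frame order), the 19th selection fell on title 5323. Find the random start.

k = 283
r = 5323 − (19−1)×283 = 5323 − 5094 = 229

229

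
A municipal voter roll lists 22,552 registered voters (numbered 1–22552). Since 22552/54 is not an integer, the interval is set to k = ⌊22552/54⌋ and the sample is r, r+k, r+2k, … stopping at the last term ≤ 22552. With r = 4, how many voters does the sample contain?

k = ⌊22552/54⌋ = 417
Achieved size = ⌊(22552 − 4)/417⌋ + 1 = ⌊22548/417⌋ + 1 = 54 + 1 = 55
(last selection: 4 + 54×417 = 22522 ≤ 22552; next would be 22939 > 22552)

55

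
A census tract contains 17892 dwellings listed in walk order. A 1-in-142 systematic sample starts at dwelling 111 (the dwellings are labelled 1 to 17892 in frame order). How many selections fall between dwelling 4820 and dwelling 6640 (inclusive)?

k = 142
First selection ≥ 4820: 111 + ⌈(4820−111)/142⌉·142 = 111 + 34×142 = 4939
Last selection ≤ 6640: 111 + ⌊(6640−111)/142⌋·142 = 111 + 45×142 = 6501
Count = 45 − 34 + 1 = 12

12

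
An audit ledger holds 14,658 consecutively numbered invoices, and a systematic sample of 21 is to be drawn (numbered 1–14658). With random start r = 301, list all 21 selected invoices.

k = N/n = 14658/21 = 698
invoice 1: 301
invoice 2: 301 + 698 = 999
invoice 3: 999 + 698 = 1697
invoice 4: 1697 + 698 = 2395
invoice 5: 2395 + 698 = 3093
invoice 6: 3093 + 698 = 3791
invoice 7: 3791 + 698 = 4489
invoice 8: 4489 + 698 = 5187
invoice 9: 5187 + 698 = 5885
invoice 10: 5885 + 698 = 6583
invoice 11: 6583 + 698 = 7281
invoice 12: 7281 + 698 = 7979
invoice 13: 7979 + 698 = 8677
invoice 14: 8677 + 698 = 9375
invoice 15: 9375 + 698 = 10073
invoice 16: 10073 + 698 = 10771
invoice 17: 10771 + 698 = 11469
invoice 18: 11469 + 698 = 12167
invoice 19: 12167 + 698 = 12865
invoice 20: 12865 + 698 = 13563
invoice 21: 13563 + 698 = 14261

301, 999, 1697, 2395, 3093, 3791, 4489, 5187, 5885, 6583, 7281, 7979, 8677, 9375, 10073, 10771, 11469, 12167, 12865, 13563, 14261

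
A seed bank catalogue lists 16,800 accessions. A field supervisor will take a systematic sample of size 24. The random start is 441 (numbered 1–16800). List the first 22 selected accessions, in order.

k = N/n = 16800/24 = 700
accession 1: 441
accession 2: 441 + 700 = 1141
accession 3: 1141 + 700 = 1841
accession 4: 1841 + 700 = 2541
accession 5: 2541 + 700 = 3241
accession 6: 3241 + 700 = 3941
accession 7: 3941 + 700 = 4641
accession 8: 4641 + 700 = 5341
accession 9: 5341 + 700 = 6041
accession 10: 6041 + 700 = 6741
accession 11: 6741 + 700 = 7441
accession 12: 7441 + 700 = 8141
accession 13: 8141 + 700 = 8841
accession 14: 8841 + 700 = 9541
accession 15: 9541 + 700 = 10241
accession 16: 10241 + 700 = 10941
accession 17: 10941 + 700 = 11641
accession 18: 11641 + 700 = 12341
accession 19: 12341 + 700 = 13041
accession 20: 13041 + 700 = 13741
accession 21: 13741 + 700 = 14441
accession 22: 14441 + 700 = 15141

441, 1141, 1841, 2541, 3241, 3941, 4641, 5341, 6041, 6741, 7441, 8141, 8841, 9541, 10241, 10941, 11641, 12341, 13041, 13741, 14441, 15141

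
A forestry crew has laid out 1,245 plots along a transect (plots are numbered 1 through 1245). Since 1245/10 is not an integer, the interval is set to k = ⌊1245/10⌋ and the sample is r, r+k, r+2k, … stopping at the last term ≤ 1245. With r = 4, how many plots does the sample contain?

k = ⌊1245/10⌋ = 124
Achieved size = ⌊(1245 − 4)/124⌋ + 1 = ⌊1241/124⌋ + 1 = 10 + 1 = 11
(last selection: 4 + 10×124 = 1244 ≤ 1245; next would be 1368 > 1245)

11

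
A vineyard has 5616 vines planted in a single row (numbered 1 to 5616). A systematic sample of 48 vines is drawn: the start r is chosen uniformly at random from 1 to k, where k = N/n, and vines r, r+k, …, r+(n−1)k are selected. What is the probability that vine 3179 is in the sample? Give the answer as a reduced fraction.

k = 5616/48 = 117.
Vine 3179 is selected iff r ≡ 3179 (mod 117); exactly one such r in {1,…,117}.
Inclusion probability = 1/117.

1/117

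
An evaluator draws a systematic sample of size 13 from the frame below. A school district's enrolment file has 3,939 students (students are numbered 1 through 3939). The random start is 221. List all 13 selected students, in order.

k = N/n = 3939/13 = 303
student 1: 221
student 2: 221 + 303 = 524
student 3: 524 + 303 = 827
student 4: 827 + 303 = 1130
student 5: 1130 + 303 = 1433
student 6: 1433 + 303 = 1736
student 7: 1736 + 303 = 2039
student 8: 2039 + 303 = 2342
student 9: 2342 + 303 = 2645
student 10: 2645 + 303 = 2948
student 11: 2948 + 303 = 3251
student 12: 3251 + 303 = 3554
student 13: 3554 + 303 = 3857

221, 524, 827, 1130, 1433, 1736, 2039, 2342, 2645, 2948, 3251, 3554, 3857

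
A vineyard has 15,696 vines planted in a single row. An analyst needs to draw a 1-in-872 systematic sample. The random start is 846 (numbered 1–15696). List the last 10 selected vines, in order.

7822, 8694, 9566, 10438, 11310, 12182, 13054, 13926, 14798, 15670

9th selection = 846 + 8×872 = 7822
10th: 7822 + 872 = 8694
11th: 8694 + 872 = 9566
12th: 9566 + 872 = 10438
13th: 10438 + 872 = 11310
14th: 11310 + 872 = 12182
15th: 12182 + 872 = 13054
16th: 13054 + 872 = 13926
17th: 13926 + 872 = 14798
18th: 14798 + 872 = 15670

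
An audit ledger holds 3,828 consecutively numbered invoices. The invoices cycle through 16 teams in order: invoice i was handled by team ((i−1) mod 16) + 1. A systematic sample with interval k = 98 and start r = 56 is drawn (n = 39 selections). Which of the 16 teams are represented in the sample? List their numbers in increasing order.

2, 4, 6, 8, 10, 12, 14, 16

Consecutive selections differ by k = 98, so their team numbers differ by 98 mod 16 = 2.
gcd(98, 16) = 2, so the sample visits 16/2 = 8 distinct residues mod 16.
Start 56 is team 8; the teams hit are 2, 4, 6, 8, 10, 12, 14, 16.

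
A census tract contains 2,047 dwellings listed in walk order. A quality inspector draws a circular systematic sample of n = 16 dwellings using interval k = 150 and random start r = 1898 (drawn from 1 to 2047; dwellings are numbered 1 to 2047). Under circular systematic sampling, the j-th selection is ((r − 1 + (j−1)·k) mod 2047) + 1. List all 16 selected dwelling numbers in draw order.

Selection 1: 1898
Selection 2: 1898 + 150 = 2048 → 2048 − 2047 = 1
Selection 3: 1 + 150 = 151
Selection 4: 151 + 150 = 301
Selection 5: 301 + 150 = 451
Selection 6: 451 + 150 = 601
Selection 7: 601 + 150 = 751
Selection 8: 751 + 150 = 901
Selection 9: 901 + 150 = 1051
Selection 10: 1051 + 150 = 1201
Selection 11: 1201 + 150 = 1351
Selection 12: 1351 + 150 = 1501
Selection 13: 1501 + 150 = 1651
Selection 14: 1651 + 150 = 1801
Selection 15: 1801 + 150 = 1951
Selection 16: 1951 + 150 = 2101 → 2101 − 2047 = 54

1898, 1, 151, 301, 451, 601, 751, 901, 1051, 1201, 1351, 1501, 1651, 1801, 1951, 54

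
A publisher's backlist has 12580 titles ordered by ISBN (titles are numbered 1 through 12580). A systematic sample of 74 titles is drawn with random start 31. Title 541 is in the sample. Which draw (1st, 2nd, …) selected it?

4

k = 12580/74 = 170
position = (541 − 31)/170 + 1 = 510/170 + 1 = 3 + 1 = 4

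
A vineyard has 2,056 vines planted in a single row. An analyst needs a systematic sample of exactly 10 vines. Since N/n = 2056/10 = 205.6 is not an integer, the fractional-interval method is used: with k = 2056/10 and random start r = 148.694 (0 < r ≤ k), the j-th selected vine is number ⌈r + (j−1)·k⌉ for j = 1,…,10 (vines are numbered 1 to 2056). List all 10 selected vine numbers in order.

j=1: r + 0k = 148.694 → ⌈·⌉ = 149
j=2: r + 1k = 354.294 → ⌈·⌉ = 355
j=3: r + 2k = 559.894 → ⌈·⌉ = 560
j=4: r + 3k = 765.494 → ⌈·⌉ = 766
j=5: r + 4k = 971.094 → ⌈·⌉ = 972
j=6: r + 5k = 1176.694 → ⌈·⌉ = 1177
j=7: r + 6k = 1382.294 → ⌈·⌉ = 1383
j=8: r + 7k = 1587.894 → ⌈·⌉ = 1588
j=9: r + 8k = 1793.494 → ⌈·⌉ = 1794
j=10: r + 9k = 1999.094 → ⌈·⌉ = 2000

149, 355, 560, 766, 972, 1177, 1383, 1588, 1794, 2000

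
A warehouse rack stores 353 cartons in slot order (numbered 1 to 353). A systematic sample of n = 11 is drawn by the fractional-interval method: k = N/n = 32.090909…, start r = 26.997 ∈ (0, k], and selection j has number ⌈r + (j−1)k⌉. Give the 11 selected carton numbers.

j=1: r + 0k = 26.997 → ⌈·⌉ = 27
j=2: r + 1k = 59.087909… → ⌈·⌉ = 60
j=3: r + 2k = 91.178818… → ⌈·⌉ = 92
j=4: r + 3k = 123.269727… → ⌈·⌉ = 124
j=5: r + 4k = 155.360636… → ⌈·⌉ = 156
j=6: r + 5k = 187.451545… → ⌈·⌉ = 188
j=7: r + 6k = 219.542454… → ⌈·⌉ = 220
j=8: r + 7k = 251.633363… → ⌈·⌉ = 252
j=9: r + 8k = 283.724272… → ⌈·⌉ = 284
j=10: r + 9k = 315.815181… → ⌈·⌉ = 316
j=11: r + 10k = 347.906090… → ⌈·⌉ = 348

27, 60, 92, 124, 156, 188, 220, 252, 284, 316, 348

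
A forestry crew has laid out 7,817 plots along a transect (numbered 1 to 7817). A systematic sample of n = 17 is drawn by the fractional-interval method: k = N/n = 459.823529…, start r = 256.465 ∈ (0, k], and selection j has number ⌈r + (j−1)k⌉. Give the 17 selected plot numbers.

257, 717, 1177, 1636, 2096, 2556, 3016, 3476, 3936, 4395, 4855, 5315, 5775, 6235, 6694, 7154, 7614

j=1: r + 0k = 256.465 → ⌈·⌉ = 257
j=2: r + 1k = 716.288529… → ⌈·⌉ = 717
j=3: r + 2k = 1176.112058… → ⌈·⌉ = 1177
j=4: r + 3k = 1635.935588… → ⌈·⌉ = 1636
j=5: r + 4k = 2095.759117… → ⌈·⌉ = 2096
j=6: r + 5k = 2555.582647… → ⌈·⌉ = 2556
j=7: r + 6k = 3015.406176… → ⌈·⌉ = 3016
j=8: r + 7k = 3475.229705… → ⌈·⌉ = 3476
j=9: r + 8k = 3935.053235… → ⌈·⌉ = 3936
j=10: r + 9k = 4394.876764… → ⌈·⌉ = 4395
j=11: r + 10k = 4854.700294… → ⌈·⌉ = 4855
j=12: r + 11k = 5314.523823… → ⌈·⌉ = 5315
j=13: r + 12k = 5774.347352… → ⌈·⌉ = 5775
j=14: r + 13k = 6234.170882… → ⌈·⌉ = 6235
j=15: r + 14k = 6693.994411… → ⌈·⌉ = 6694
j=16: r + 15k = 7153.817941… → ⌈·⌉ = 7154
j=17: r + 16k = 7613.641470… → ⌈·⌉ = 7614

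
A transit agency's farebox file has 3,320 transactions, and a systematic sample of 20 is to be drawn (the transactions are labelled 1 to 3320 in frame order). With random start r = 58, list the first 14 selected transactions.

k = N/n = 3320/20 = 166
transaction 1: 58
transaction 2: 58 + 166 = 224
transaction 3: 224 + 166 = 390
transaction 4: 390 + 166 = 556
transaction 5: 556 + 166 = 722
transaction 6: 722 + 166 = 888
transaction 7: 888 + 166 = 1054
transaction 8: 1054 + 166 = 1220
transaction 9: 1220 + 166 = 1386
transaction 10: 1386 + 166 = 1552
transaction 11: 1552 + 166 = 1718
transaction 12: 1718 + 166 = 1884
transaction 13: 1884 + 166 = 2050
transaction 14: 2050 + 166 = 2216

58, 224, 390, 556, 722, 888, 1054, 1220, 1386, 1552, 1718, 1884, 2050, 2216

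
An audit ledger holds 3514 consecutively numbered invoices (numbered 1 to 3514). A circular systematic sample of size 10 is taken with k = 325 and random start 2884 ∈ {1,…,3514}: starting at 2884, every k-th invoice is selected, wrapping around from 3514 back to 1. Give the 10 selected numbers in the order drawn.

2884, 3209, 20, 345, 670, 995, 1320, 1645, 1970, 2295

Selection 1: 2884
Selection 2: 2884 + 325 = 3209
Selection 3: 3209 + 325 = 3534 → 3534 − 3514 = 20
Selection 4: 20 + 325 = 345
Selection 5: 345 + 325 = 670
Selection 6: 670 + 325 = 995
Selection 7: 995 + 325 = 1320
Selection 8: 1320 + 325 = 1645
Selection 9: 1645 + 325 = 1970
Selection 10: 1970 + 325 = 2295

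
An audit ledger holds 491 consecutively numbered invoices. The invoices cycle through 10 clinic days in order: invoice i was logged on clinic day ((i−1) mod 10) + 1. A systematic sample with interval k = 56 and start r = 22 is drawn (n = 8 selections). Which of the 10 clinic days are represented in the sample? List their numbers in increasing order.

2, 4, 6, 8, 10

Consecutive selections differ by k = 56, so their clinic day numbers differ by 56 mod 10 = 6.
gcd(56, 10) = 2, so the sample visits 10/2 = 5 distinct residues mod 10.
Start 22 is clinic day 2; the clinic days hit are 2, 4, 6, 8, 10.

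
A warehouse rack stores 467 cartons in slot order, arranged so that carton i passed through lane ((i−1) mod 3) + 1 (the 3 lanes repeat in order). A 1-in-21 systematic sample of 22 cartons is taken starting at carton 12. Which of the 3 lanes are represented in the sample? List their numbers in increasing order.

Consecutive selections differ by k = 21, so their lane numbers differ by 21 mod 3 = 0.
gcd(21, 3) = 3, so the sample visits 3/3 = 1 distinct residues mod 3.
Start 12 is lane 3; the lanes hit are 3.

3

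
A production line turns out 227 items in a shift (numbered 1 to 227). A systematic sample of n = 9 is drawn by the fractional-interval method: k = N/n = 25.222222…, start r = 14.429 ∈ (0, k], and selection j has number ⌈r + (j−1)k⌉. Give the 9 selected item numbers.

15, 40, 65, 91, 116, 141, 166, 191, 217

j=1: r + 0k = 14.429 → ⌈·⌉ = 15
j=2: r + 1k = 39.651222… → ⌈·⌉ = 40
j=3: r + 2k = 64.873444… → ⌈·⌉ = 65
j=4: r + 3k = 90.095666… → ⌈·⌉ = 91
j=5: r + 4k = 115.317888… → ⌈·⌉ = 116
j=6: r + 5k = 140.540111… → ⌈·⌉ = 141
j=7: r + 6k = 165.762333… → ⌈·⌉ = 166
j=8: r + 7k = 190.984555… → ⌈·⌉ = 191
j=9: r + 8k = 216.206777… → ⌈·⌉ = 217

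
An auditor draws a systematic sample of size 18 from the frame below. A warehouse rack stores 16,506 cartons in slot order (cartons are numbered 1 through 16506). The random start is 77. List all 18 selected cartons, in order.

k = N/n = 16506/18 = 917
carton 1: 77
carton 2: 77 + 917 = 994
carton 3: 994 + 917 = 1911
carton 4: 1911 + 917 = 2828
carton 5: 2828 + 917 = 3745
carton 6: 3745 + 917 = 4662
carton 7: 4662 + 917 = 5579
carton 8: 5579 + 917 = 6496
carton 9: 6496 + 917 = 7413
carton 10: 7413 + 917 = 8330
carton 11: 8330 + 917 = 9247
carton 12: 9247 + 917 = 10164
carton 13: 10164 + 917 = 11081
carton 14: 11081 + 917 = 11998
carton 15: 11998 + 917 = 12915
carton 16: 12915 + 917 = 13832
carton 17: 13832 + 917 = 14749
carton 18: 14749 + 917 = 15666

77, 994, 1911, 2828, 3745, 4662, 5579, 6496, 7413, 8330, 9247, 10164, 11081, 11998, 12915, 13832, 14749, 15666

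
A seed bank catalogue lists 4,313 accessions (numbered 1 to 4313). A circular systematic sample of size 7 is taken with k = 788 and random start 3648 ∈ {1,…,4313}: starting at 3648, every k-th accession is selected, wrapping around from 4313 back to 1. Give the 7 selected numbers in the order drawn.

Selection 1: 3648
Selection 2: 3648 + 788 = 4436 → 4436 − 4313 = 123
Selection 3: 123 + 788 = 911
Selection 4: 911 + 788 = 1699
Selection 5: 1699 + 788 = 2487
Selection 6: 2487 + 788 = 3275
Selection 7: 3275 + 788 = 4063

3648, 123, 911, 1699, 2487, 3275, 4063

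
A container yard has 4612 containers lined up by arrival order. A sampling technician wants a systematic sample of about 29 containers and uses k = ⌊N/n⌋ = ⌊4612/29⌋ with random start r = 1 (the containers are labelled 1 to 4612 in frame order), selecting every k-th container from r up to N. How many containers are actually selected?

k = ⌊4612/29⌋ = 159
Achieved size = ⌊(4612 − 1)/159⌋ + 1 = ⌊4611/159⌋ + 1 = 29 + 1 = 30
(last selection: 1 + 29×159 = 4612 ≤ 4612; next would be 4771 > 4612)

30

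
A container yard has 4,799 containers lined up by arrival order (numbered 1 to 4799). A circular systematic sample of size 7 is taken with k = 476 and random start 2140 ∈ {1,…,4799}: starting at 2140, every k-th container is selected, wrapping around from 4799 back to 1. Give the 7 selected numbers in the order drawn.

2140, 2616, 3092, 3568, 4044, 4520, 197

Selection 1: 2140
Selection 2: 2140 + 476 = 2616
Selection 3: 2616 + 476 = 3092
Selection 4: 3092 + 476 = 3568
Selection 5: 3568 + 476 = 4044
Selection 6: 4044 + 476 = 4520
Selection 7: 4520 + 476 = 4996 → 4996 − 4799 = 197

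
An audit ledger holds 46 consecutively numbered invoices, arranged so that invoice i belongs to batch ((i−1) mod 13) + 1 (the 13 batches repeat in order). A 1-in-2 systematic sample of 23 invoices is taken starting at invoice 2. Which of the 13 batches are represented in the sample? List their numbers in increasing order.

1, 2, 3, 4, 5, 6, 7, 8, 9, 10, 11, 12, 13

Consecutive selections differ by k = 2, so their batch numbers differ by 2 mod 13 = 2.
gcd(2, 13) = 1, so the sample visits 13/1 = 13 distinct residues mod 13.
Start 2 is batch 2; the batches hit are 1, 2, 3, 4, 5, 6, 7, 8, 9, 10, 11, 12, 13.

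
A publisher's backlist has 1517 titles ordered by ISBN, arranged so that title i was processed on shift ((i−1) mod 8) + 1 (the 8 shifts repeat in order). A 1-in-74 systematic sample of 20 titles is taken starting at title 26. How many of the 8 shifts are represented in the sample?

Consecutive selections differ by k = 74, so their shift numbers differ by 74 mod 8 = 2.
gcd(74, 8) = 2, so the sample visits 8/2 = 4 distinct residues mod 8.
Start 26 is shift 2; the shifts hit are 2, 4, 6, 8.

4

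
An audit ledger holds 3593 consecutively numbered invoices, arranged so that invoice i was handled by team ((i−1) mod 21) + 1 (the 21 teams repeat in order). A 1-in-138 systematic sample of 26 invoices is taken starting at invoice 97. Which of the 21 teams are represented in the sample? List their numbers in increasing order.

1, 4, 7, 10, 13, 16, 19

Consecutive selections differ by k = 138, so their team numbers differ by 138 mod 21 = 12.
gcd(138, 21) = 3, so the sample visits 21/3 = 7 distinct residues mod 21.
Start 97 is team 13; the teams hit are 1, 4, 7, 10, 13, 16, 19.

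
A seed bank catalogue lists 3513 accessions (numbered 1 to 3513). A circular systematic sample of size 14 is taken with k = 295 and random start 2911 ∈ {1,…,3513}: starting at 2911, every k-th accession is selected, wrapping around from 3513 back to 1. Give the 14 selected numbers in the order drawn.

2911, 3206, 3501, 283, 578, 873, 1168, 1463, 1758, 2053, 2348, 2643, 2938, 3233

Selection 1: 2911
Selection 2: 2911 + 295 = 3206
Selection 3: 3206 + 295 = 3501
Selection 4: 3501 + 295 = 3796 → 3796 − 3513 = 283
Selection 5: 283 + 295 = 578
Selection 6: 578 + 295 = 873
Selection 7: 873 + 295 = 1168
Selection 8: 1168 + 295 = 1463
Selection 9: 1463 + 295 = 1758
Selection 10: 1758 + 295 = 2053
Selection 11: 2053 + 295 = 2348
Selection 12: 2348 + 295 = 2643
Selection 13: 2643 + 295 = 2938
Selection 14: 2938 + 295 = 3233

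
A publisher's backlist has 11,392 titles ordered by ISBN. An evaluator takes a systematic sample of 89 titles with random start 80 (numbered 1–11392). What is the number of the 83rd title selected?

k = 11392/89 = 128
83rd selection = r + (83−1)·k = 80 + 82×128 = 80 + 10496 = 10576

10576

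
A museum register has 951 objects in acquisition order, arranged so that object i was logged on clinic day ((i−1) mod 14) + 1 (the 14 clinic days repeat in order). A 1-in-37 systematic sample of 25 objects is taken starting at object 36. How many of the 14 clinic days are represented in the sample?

Consecutive selections differ by k = 37, so their clinic day numbers differ by 37 mod 14 = 9.
gcd(37, 14) = 1, so the sample visits 14/1 = 14 distinct residues mod 14.
Start 36 is clinic day 8; the clinic days hit are 1, 2, 3, 4, 5, 6, 7, 8, 9, 10, 11, 12, 13, 14.

14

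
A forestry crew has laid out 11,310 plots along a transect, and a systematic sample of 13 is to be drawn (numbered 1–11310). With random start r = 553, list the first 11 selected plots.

k = N/n = 11310/13 = 870
plot 1: 553
plot 2: 553 + 870 = 1423
plot 3: 1423 + 870 = 2293
plot 4: 2293 + 870 = 3163
plot 5: 3163 + 870 = 4033
plot 6: 4033 + 870 = 4903
plot 7: 4903 + 870 = 5773
plot 8: 5773 + 870 = 6643
plot 9: 6643 + 870 = 7513
plot 10: 7513 + 870 = 8383
plot 11: 8383 + 870 = 9253

553, 1423, 2293, 3163, 4033, 4903, 5773, 6643, 7513, 8383, 9253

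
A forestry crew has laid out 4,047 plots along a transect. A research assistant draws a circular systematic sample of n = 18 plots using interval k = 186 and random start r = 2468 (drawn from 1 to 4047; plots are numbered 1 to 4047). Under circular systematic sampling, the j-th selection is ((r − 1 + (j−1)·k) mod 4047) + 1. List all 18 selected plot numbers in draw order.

2468, 2654, 2840, 3026, 3212, 3398, 3584, 3770, 3956, 95, 281, 467, 653, 839, 1025, 1211, 1397, 1583

Selection 1: 2468
Selection 2: 2468 + 186 = 2654
Selection 3: 2654 + 186 = 2840
Selection 4: 2840 + 186 = 3026
Selection 5: 3026 + 186 = 3212
Selection 6: 3212 + 186 = 3398
Selection 7: 3398 + 186 = 3584
Selection 8: 3584 + 186 = 3770
Selection 9: 3770 + 186 = 3956
Selection 10: 3956 + 186 = 4142 → 4142 − 4047 = 95
Selection 11: 95 + 186 = 281
Selection 12: 281 + 186 = 467
Selection 13: 467 + 186 = 653
Selection 14: 653 + 186 = 839
Selection 15: 839 + 186 = 1025
Selection 16: 1025 + 186 = 1211
Selection 17: 1211 + 186 = 1397
Selection 18: 1397 + 186 = 1583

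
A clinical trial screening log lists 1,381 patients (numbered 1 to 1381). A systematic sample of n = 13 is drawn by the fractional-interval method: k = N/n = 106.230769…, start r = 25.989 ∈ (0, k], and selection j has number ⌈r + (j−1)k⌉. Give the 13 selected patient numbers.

j=1: r + 0k = 25.989 → ⌈·⌉ = 26
j=2: r + 1k = 132.219769… → ⌈·⌉ = 133
j=3: r + 2k = 238.450538… → ⌈·⌉ = 239
j=4: r + 3k = 344.681307… → ⌈·⌉ = 345
j=5: r + 4k = 450.912076… → ⌈·⌉ = 451
j=6: r + 5k = 557.142846… → ⌈·⌉ = 558
j=7: r + 6k = 663.373615… → ⌈·⌉ = 664
j=8: r + 7k = 769.604384… → ⌈·⌉ = 770
j=9: r + 8k = 875.835153… → ⌈·⌉ = 876
j=10: r + 9k = 982.065923… → ⌈·⌉ = 983
j=11: r + 10k = 1088.296692… → ⌈·⌉ = 1089
j=12: r + 11k = 1194.527461… → ⌈·⌉ = 1195
j=13: r + 12k = 1300.758230… → ⌈·⌉ = 1301

26, 133, 239, 345, 451, 558, 664, 770, 876, 983, 1089, 1195, 1301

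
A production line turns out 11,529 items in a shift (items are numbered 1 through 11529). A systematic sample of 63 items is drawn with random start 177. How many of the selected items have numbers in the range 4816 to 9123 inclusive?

k = 11529/63 = 183
First selection ≥ 4816: 177 + ⌈(4816−177)/183⌉·183 = 177 + 26×183 = 4935
Last selection ≤ 9123: 177 + ⌊(9123−177)/183⌋·183 = 177 + 48×183 = 8961
Count = 48 − 26 + 1 = 23

23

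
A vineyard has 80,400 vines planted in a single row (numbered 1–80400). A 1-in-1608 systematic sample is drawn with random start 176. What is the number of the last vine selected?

78968

k = 1608
50th selection = r + (50−1)·k = 176 + 49×1608 = 176 + 78792 = 78968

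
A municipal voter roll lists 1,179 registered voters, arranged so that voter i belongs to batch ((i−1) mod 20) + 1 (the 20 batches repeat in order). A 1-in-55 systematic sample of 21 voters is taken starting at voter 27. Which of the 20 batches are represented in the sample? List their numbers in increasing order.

2, 7, 12, 17

Consecutive selections differ by k = 55, so their batch numbers differ by 55 mod 20 = 15.
gcd(55, 20) = 5, so the sample visits 20/5 = 4 distinct residues mod 20.
Start 27 is batch 7; the batches hit are 2, 7, 12, 17.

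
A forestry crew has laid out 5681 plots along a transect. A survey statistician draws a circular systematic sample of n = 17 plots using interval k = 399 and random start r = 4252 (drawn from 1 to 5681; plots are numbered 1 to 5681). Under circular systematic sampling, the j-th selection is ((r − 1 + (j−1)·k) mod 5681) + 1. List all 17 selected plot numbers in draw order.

4252, 4651, 5050, 5449, 167, 566, 965, 1364, 1763, 2162, 2561, 2960, 3359, 3758, 4157, 4556, 4955

Selection 1: 4252
Selection 2: 4252 + 399 = 4651
Selection 3: 4651 + 399 = 5050
Selection 4: 5050 + 399 = 5449
Selection 5: 5449 + 399 = 5848 → 5848 − 5681 = 167
Selection 6: 167 + 399 = 566
Selection 7: 566 + 399 = 965
Selection 8: 965 + 399 = 1364
Selection 9: 1364 + 399 = 1763
Selection 10: 1763 + 399 = 2162
Selection 11: 2162 + 399 = 2561
Selection 12: 2561 + 399 = 2960
Selection 13: 2960 + 399 = 3359
Selection 14: 3359 + 399 = 3758
Selection 15: 3758 + 399 = 4157
Selection 16: 4157 + 399 = 4556
Selection 17: 4556 + 399 = 4955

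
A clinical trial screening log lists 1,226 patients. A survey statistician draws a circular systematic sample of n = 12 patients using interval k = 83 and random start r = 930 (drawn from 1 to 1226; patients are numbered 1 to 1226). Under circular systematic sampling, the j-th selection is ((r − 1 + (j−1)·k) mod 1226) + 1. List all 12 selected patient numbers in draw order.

930, 1013, 1096, 1179, 36, 119, 202, 285, 368, 451, 534, 617

Selection 1: 930
Selection 2: 930 + 83 = 1013
Selection 3: 1013 + 83 = 1096
Selection 4: 1096 + 83 = 1179
Selection 5: 1179 + 83 = 1262 → 1262 − 1226 = 36
Selection 6: 36 + 83 = 119
Selection 7: 119 + 83 = 202
Selection 8: 202 + 83 = 285
Selection 9: 285 + 83 = 368
Selection 10: 368 + 83 = 451
Selection 11: 451 + 83 = 534
Selection 12: 534 + 83 = 617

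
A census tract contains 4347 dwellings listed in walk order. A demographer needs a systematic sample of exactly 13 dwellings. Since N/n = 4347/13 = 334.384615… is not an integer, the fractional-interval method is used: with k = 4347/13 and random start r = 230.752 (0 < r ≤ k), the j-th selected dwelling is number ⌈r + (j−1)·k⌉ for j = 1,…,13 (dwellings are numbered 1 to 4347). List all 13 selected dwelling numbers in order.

j=1: r + 0k = 230.752 → ⌈·⌉ = 231
j=2: r + 1k = 565.136615… → ⌈·⌉ = 566
j=3: r + 2k = 899.521230… → ⌈·⌉ = 900
j=4: r + 3k = 1233.905846… → ⌈·⌉ = 1234
j=5: r + 4k = 1568.290461… → ⌈·⌉ = 1569
j=6: r + 5k = 1902.675076… → ⌈·⌉ = 1903
j=7: r + 6k = 2237.059692… → ⌈·⌉ = 2238
j=8: r + 7k = 2571.444307… → ⌈·⌉ = 2572
j=9: r + 8k = 2905.828923… → ⌈·⌉ = 2906
j=10: r + 9k = 3240.213538… → ⌈·⌉ = 3241
j=11: r + 10k = 3574.598153… → ⌈·⌉ = 3575
j=12: r + 11k = 3908.982769… → ⌈·⌉ = 3909
j=13: r + 12k = 4243.367384… → ⌈·⌉ = 4244

231, 566, 900, 1234, 1569, 1903, 2238, 2572, 2906, 3241, 3575, 3909, 4244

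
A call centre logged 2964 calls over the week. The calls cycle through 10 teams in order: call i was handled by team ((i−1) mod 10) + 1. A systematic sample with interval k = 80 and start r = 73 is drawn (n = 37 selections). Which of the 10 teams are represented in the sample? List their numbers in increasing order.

Consecutive selections differ by k = 80, so their team numbers differ by 80 mod 10 = 0.
gcd(80, 10) = 10, so the sample visits 10/10 = 1 distinct residues mod 10.
Start 73 is team 3; the teams hit are 3.

3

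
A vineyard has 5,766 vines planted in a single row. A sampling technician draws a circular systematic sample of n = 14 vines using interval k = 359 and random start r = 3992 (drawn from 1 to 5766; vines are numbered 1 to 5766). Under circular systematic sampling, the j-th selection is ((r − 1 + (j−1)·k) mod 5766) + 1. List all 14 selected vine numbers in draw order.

Selection 1: 3992
Selection 2: 3992 + 359 = 4351
Selection 3: 4351 + 359 = 4710
Selection 4: 4710 + 359 = 5069
Selection 5: 5069 + 359 = 5428
Selection 6: 5428 + 359 = 5787 → 5787 − 5766 = 21
Selection 7: 21 + 359 = 380
Selection 8: 380 + 359 = 739
Selection 9: 739 + 359 = 1098
Selection 10: 1098 + 359 = 1457
Selection 11: 1457 + 359 = 1816
Selection 12: 1816 + 359 = 2175
Selection 13: 2175 + 359 = 2534
Selection 14: 2534 + 359 = 2893

3992, 4351, 4710, 5069, 5428, 21, 380, 739, 1098, 1457, 1816, 2175, 2534, 2893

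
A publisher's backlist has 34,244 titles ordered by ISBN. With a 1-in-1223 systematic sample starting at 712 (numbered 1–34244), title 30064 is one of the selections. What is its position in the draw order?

25

k = 1223
position = (30064 − 712)/1223 + 1 = 29352/1223 + 1 = 24 + 1 = 25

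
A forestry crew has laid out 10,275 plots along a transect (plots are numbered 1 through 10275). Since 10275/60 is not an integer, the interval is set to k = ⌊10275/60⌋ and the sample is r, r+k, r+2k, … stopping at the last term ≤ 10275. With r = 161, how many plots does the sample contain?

k = ⌊10275/60⌋ = 171
Achieved size = ⌊(10275 − 161)/171⌋ + 1 = ⌊10114/171⌋ + 1 = 59 + 1 = 60
(last selection: 161 + 59×171 = 10250 ≤ 10275; next would be 10421 > 10275)

60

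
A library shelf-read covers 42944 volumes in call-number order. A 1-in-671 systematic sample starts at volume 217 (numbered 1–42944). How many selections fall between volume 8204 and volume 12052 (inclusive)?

6

k = 671
First selection ≥ 8204: 217 + ⌈(8204−217)/671⌉·671 = 217 + 12×671 = 8269
Last selection ≤ 12052: 217 + ⌊(12052−217)/671⌋·671 = 217 + 17×671 = 11624
Count = 17 − 12 + 1 = 6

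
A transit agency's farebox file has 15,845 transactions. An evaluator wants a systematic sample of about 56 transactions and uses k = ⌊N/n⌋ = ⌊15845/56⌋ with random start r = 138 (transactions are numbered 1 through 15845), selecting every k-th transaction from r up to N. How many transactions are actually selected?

56

k = ⌊15845/56⌋ = 282
Achieved size = ⌊(15845 − 138)/282⌋ + 1 = ⌊15707/282⌋ + 1 = 55 + 1 = 56
(last selection: 138 + 55×282 = 15648 ≤ 15845; next would be 15930 > 15845)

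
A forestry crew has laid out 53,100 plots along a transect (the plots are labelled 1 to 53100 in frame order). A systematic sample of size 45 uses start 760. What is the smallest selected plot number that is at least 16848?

k = 53100/45 = 1180
Steps past start: ⌈(16848 − 760)/1180⌉ = ⌈16088/1180⌉ = 14
Selected plot: 760 + 14×1180 = 17280

17280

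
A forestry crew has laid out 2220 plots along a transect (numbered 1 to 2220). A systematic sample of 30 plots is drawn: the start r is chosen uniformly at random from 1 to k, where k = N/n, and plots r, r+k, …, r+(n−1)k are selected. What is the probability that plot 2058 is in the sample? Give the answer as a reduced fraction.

1/74

k = 2220/30 = 74.
Plot 2058 is selected iff r ≡ 2058 (mod 74); exactly one such r in {1,…,74}.
Inclusion probability = 1/74.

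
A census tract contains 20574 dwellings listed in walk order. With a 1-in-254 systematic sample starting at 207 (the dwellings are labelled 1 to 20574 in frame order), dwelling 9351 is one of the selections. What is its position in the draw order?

37

k = 254
position = (9351 − 207)/254 + 1 = 9144/254 + 1 = 36 + 1 = 37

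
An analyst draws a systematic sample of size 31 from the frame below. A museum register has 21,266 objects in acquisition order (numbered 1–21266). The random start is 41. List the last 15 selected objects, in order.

k = N/n = 21266/31 = 686
17th selection = 41 + 16×686 = 11017
18th: 11017 + 686 = 11703
19th: 11703 + 686 = 12389
20th: 12389 + 686 = 13075
21st: 13075 + 686 = 13761
22nd: 13761 + 686 = 14447
23rd: 14447 + 686 = 15133
24th: 15133 + 686 = 15819
25th: 15819 + 686 = 16505
26th: 16505 + 686 = 17191
27th: 17191 + 686 = 17877
28th: 17877 + 686 = 18563
29th: 18563 + 686 = 19249
30th: 19249 + 686 = 19935
31st: 19935 + 686 = 20621

11017, 11703, 12389, 13075, 13761, 14447, 15133, 15819, 16505, 17191, 17877, 18563, 19249, 19935, 20621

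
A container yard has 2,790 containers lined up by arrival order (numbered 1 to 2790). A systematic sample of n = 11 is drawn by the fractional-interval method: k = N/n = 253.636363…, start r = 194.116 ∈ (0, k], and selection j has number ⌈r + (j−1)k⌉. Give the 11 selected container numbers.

j=1: r + 0k = 194.116 → ⌈·⌉ = 195
j=2: r + 1k = 447.752363… → ⌈·⌉ = 448
j=3: r + 2k = 701.388727… → ⌈·⌉ = 702
j=4: r + 3k = 955.025090… → ⌈·⌉ = 956
j=5: r + 4k = 1208.661454… → ⌈·⌉ = 1209
j=6: r + 5k = 1462.297818… → ⌈·⌉ = 1463
j=7: r + 6k = 1715.934181… → ⌈·⌉ = 1716
j=8: r + 7k = 1969.570545… → ⌈·⌉ = 1970
j=9: r + 8k = 2223.206909… → ⌈·⌉ = 2224
j=10: r + 9k = 2476.843272… → ⌈·⌉ = 2477
j=11: r + 10k = 2730.479636… → ⌈·⌉ = 2731

195, 448, 702, 956, 1209, 1463, 1716, 1970, 2224, 2477, 2731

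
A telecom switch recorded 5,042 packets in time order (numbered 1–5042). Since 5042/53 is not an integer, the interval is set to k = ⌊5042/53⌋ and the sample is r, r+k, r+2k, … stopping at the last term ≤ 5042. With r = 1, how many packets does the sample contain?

54

k = ⌊5042/53⌋ = 95
Achieved size = ⌊(5042 − 1)/95⌋ + 1 = ⌊5041/95⌋ + 1 = 53 + 1 = 54
(last selection: 1 + 53×95 = 5036 ≤ 5042; next would be 5131 > 5042)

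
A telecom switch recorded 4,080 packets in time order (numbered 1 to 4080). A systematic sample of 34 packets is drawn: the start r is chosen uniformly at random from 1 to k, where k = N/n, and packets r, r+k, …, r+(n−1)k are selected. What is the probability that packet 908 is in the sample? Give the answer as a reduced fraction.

1/120

k = 4080/34 = 120.
Packet 908 is selected iff r ≡ 908 (mod 120); exactly one such r in {1,…,120}.
Inclusion probability = 1/120.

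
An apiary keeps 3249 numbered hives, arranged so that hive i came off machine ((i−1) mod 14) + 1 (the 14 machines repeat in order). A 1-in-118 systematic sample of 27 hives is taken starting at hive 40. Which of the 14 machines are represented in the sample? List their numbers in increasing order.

2, 4, 6, 8, 10, 12, 14

Consecutive selections differ by k = 118, so their machine numbers differ by 118 mod 14 = 6.
gcd(118, 14) = 2, so the sample visits 14/2 = 7 distinct residues mod 14.
Start 40 is machine 12; the machines hit are 2, 4, 6, 8, 10, 12, 14.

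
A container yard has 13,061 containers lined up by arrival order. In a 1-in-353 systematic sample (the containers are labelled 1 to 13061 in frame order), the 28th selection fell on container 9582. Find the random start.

k = 353
r = 9582 − (28−1)×353 = 9582 − 9531 = 51

51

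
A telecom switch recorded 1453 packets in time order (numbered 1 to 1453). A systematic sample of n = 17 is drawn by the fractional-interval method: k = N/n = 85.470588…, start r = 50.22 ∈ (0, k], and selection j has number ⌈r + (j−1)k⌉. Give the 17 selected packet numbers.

51, 136, 222, 307, 393, 478, 564, 649, 734, 820, 905, 991, 1076, 1162, 1247, 1333, 1418

j=1: r + 0k = 50.22 → ⌈·⌉ = 51
j=2: r + 1k = 135.690588… → ⌈·⌉ = 136
j=3: r + 2k = 221.161176… → ⌈·⌉ = 222
j=4: r + 3k = 306.631764… → ⌈·⌉ = 307
j=5: r + 4k = 392.102352… → ⌈·⌉ = 393
j=6: r + 5k = 477.572941… → ⌈·⌉ = 478
j=7: r + 6k = 563.043529… → ⌈·⌉ = 564
j=8: r + 7k = 648.514117… → ⌈·⌉ = 649
j=9: r + 8k = 733.984705… → ⌈·⌉ = 734
j=10: r + 9k = 819.455294… → ⌈·⌉ = 820
j=11: r + 10k = 904.925882… → ⌈·⌉ = 905
j=12: r + 11k = 990.396470… → ⌈·⌉ = 991
j=13: r + 12k = 1075.867058… → ⌈·⌉ = 1076
j=14: r + 13k = 1161.337647… → ⌈·⌉ = 1162
j=15: r + 14k = 1246.808235… → ⌈·⌉ = 1247
j=16: r + 15k = 1332.278823… → ⌈·⌉ = 1333
j=17: r + 16k = 1417.749411… → ⌈·⌉ = 1418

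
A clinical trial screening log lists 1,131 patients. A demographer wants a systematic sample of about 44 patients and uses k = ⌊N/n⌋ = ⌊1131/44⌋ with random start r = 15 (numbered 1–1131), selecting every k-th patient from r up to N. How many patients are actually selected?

45

k = ⌊1131/44⌋ = 25
Achieved size = ⌊(1131 − 15)/25⌋ + 1 = ⌊1116/25⌋ + 1 = 44 + 1 = 45
(last selection: 15 + 44×25 = 1115 ≤ 1131; next would be 1140 > 1131)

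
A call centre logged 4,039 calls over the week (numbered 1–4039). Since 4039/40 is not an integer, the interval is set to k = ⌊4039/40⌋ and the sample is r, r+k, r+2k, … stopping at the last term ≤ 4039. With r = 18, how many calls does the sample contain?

k = ⌊4039/40⌋ = 100
Achieved size = ⌊(4039 − 18)/100⌋ + 1 = ⌊4021/100⌋ + 1 = 40 + 1 = 41
(last selection: 18 + 40×100 = 4018 ≤ 4039; next would be 4118 > 4039)

41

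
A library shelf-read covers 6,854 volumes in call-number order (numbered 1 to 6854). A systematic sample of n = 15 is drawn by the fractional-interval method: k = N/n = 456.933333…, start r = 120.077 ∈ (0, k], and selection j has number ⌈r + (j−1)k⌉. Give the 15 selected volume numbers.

j=1: r + 0k = 120.077 → ⌈·⌉ = 121
j=2: r + 1k = 577.010333… → ⌈·⌉ = 578
j=3: r + 2k = 1033.943666… → ⌈·⌉ = 1034
j=4: r + 3k = 1490.877 → ⌈·⌉ = 1491
j=5: r + 4k = 1947.810333… → ⌈·⌉ = 1948
j=6: r + 5k = 2404.743666… → ⌈·⌉ = 2405
j=7: r + 6k = 2861.677 → ⌈·⌉ = 2862
j=8: r + 7k = 3318.610333… → ⌈·⌉ = 3319
j=9: r + 8k = 3775.543666… → ⌈·⌉ = 3776
j=10: r + 9k = 4232.477 → ⌈·⌉ = 4233
j=11: r + 10k = 4689.410333… → ⌈·⌉ = 4690
j=12: r + 11k = 5146.343666… → ⌈·⌉ = 5147
j=13: r + 12k = 5603.277 → ⌈·⌉ = 5604
j=14: r + 13k = 6060.210333… → ⌈·⌉ = 6061
j=15: r + 14k = 6517.143666… → ⌈·⌉ = 6518

121, 578, 1034, 1491, 1948, 2405, 2862, 3319, 3776, 4233, 4690, 5147, 5604, 6061, 6518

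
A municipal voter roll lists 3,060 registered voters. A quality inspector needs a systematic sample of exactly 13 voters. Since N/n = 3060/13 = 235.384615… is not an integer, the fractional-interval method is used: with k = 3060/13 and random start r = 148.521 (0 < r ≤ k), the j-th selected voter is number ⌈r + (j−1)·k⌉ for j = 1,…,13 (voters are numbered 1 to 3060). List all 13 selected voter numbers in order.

j=1: r + 0k = 148.521 → ⌈·⌉ = 149
j=2: r + 1k = 383.905615… → ⌈·⌉ = 384
j=3: r + 2k = 619.290230… → ⌈·⌉ = 620
j=4: r + 3k = 854.674846… → ⌈·⌉ = 855
j=5: r + 4k = 1090.059461… → ⌈·⌉ = 1091
j=6: r + 5k = 1325.444076… → ⌈·⌉ = 1326
j=7: r + 6k = 1560.828692… → ⌈·⌉ = 1561
j=8: r + 7k = 1796.213307… → ⌈·⌉ = 1797
j=9: r + 8k = 2031.597923… → ⌈·⌉ = 2032
j=10: r + 9k = 2266.982538… → ⌈·⌉ = 2267
j=11: r + 10k = 2502.367153… → ⌈·⌉ = 2503
j=12: r + 11k = 2737.751769… → ⌈·⌉ = 2738
j=13: r + 12k = 2973.136384… → ⌈·⌉ = 2974

149, 384, 620, 855, 1091, 1326, 1561, 1797, 2032, 2267, 2503, 2738, 2974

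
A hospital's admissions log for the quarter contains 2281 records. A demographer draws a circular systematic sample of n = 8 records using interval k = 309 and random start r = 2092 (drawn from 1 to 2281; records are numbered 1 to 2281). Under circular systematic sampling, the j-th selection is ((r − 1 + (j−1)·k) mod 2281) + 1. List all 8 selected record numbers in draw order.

Selection 1: 2092
Selection 2: 2092 + 309 = 2401 → 2401 − 2281 = 120
Selection 3: 120 + 309 = 429
Selection 4: 429 + 309 = 738
Selection 5: 738 + 309 = 1047
Selection 6: 1047 + 309 = 1356
Selection 7: 1356 + 309 = 1665
Selection 8: 1665 + 309 = 1974

2092, 120, 429, 738, 1047, 1356, 1665, 1974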